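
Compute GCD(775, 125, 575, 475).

775 = 5² · 31; 125 = 5³; 575 = 5² · 23; 475 = 5² · 19
gcd takes min exponent of each prime: 5² = 25

25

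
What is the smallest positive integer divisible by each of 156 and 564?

7332

gcd first: 564 = 3·156 + 96; 156 = 1·96 + 60; 96 = 1·60 + 36; 60 = 1·36 + 24; 36 = 1·24 + 12; 24 = 2·12 + 0 → gcd = 12
lcm = 156·564/gcd = 87984/12 = 7332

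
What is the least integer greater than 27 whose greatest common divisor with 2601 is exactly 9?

2601 = 9·289. Any m with gcd(m, 2601) = 9 is a multiple of 9, say 9s, with s coprime to 289.
Need s > 27/9, so s ≥ 4. First s ≥ 4 with gcd(s, 289) = 1 is s = 4. Thus m = 9·4 = 36.

36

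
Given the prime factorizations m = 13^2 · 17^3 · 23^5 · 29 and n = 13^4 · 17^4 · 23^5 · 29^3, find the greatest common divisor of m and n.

154978212232259

min exponent per shared prime: 13^2 · 17^3 · 23^5 · 29 = 154978212232259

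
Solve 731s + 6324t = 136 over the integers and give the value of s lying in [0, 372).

Euclid: 6324 = 8·731 + 476; 731 = 1·476 + 255; 476 = 1·255 + 221; 255 = 1·221 + 34; 221 = 6·34 + 17; 34 = 2·17 + 0 → gcd = 17; 136 = 17·8.
Back-substitution yields 731·(-173) + 6324·(20) = 17, so one solution is s = -173·8 = -1384, t = 20·8 = 160.
Solutions in s differ by 6324/17 = 372; the one in [0, 372) is -1384 mod 372 = 104.

104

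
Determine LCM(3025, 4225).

3025 = 5² · 11²; 4225 = 5² · 13²
max exponents: 5² · 11² · 13² = 511225

511225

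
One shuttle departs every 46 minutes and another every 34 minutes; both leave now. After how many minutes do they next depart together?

46 = 2 · 23; 34 = 2 · 17
max exponents: 2 · 17 · 23 = 782

782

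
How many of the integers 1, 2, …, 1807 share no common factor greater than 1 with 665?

665 = 5·7·19. Inclusion–exclusion on these primes:
1807 − ⌊1807/5⌋ − ⌊1807/7⌋ − ⌊1807/19⌋ + ⌊1807/35⌋ + ⌊1807/95⌋ + ⌊1807/133⌋ − ⌊1807/665⌋ = 1174

1174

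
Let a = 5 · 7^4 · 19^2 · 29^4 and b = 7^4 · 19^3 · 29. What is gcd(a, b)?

25136069

min exponent per shared prime: 7^4 · 19^2 · 29 = 25136069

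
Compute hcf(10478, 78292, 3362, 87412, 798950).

2

10478 = 2 · 13² · 31; 78292 = 2² · 23² · 37; 3362 = 2 · 41²; 87412 = 2² · 13 · 41²; 798950 = 2 · 5² · 19 · 29²
gcd takes min exponent of each prime: 2 = 2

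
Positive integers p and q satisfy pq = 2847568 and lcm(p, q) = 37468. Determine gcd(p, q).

gcd·lcm = product, so gcd = 2847568/37468 = 76.

76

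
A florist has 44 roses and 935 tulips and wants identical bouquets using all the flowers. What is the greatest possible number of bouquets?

11

Euclid: 935 = 21·44 + 11; 44 = 4·11 + 0. Last nonzero remainder: 11.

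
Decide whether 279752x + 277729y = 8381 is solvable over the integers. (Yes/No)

Yes

By Bézout, 279752x + 277729y = 8381 has integer solutions iff gcd(279752, 277729) | 8381.
Euclid: 279752 = 1·277729 + 2023; 277729 = 137·2023 + 578; 2023 = 3·578 + 289; 578 = 2·289 + 0. gcd = 289; 8381 mod 289 = 0. Yes.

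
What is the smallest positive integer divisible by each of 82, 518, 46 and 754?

82 = 2 · 41; 518 = 2 · 7 · 37; 46 = 2 · 23; 754 = 2 · 13 · 29
lcm takes max exponent of each prime: 2 · 7 · 13 · 23 · 29 · 37 · 41 = 184154698

184154698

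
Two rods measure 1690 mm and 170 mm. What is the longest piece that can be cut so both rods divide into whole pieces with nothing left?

Euclid: 1690 = 9·170 + 160; 170 = 1·160 + 10; 160 = 16·10 + 0. Last nonzero remainder: 10.

10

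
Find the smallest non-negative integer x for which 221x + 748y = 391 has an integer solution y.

39

Reduce mod 748: 221x ≡ 391 (mod 748). With g = gcd(221, 748) = 17 dividing 391, divide through: 13x ≡ 23 (mod 44).
Since gcd(13, 44) = 1, x ≡ 23·(13)⁻¹ ≡ 39 (mod 44). Smallest non-negative: 39.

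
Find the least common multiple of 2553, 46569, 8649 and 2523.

2553 = 3 · 23 · 37; 46569 = 3 · 19² · 43; 8649 = 3² · 31²; 2523 = 3 · 29²
lcm takes max exponent of each prime: 3² · 19² · 23 · 29² · 31² · 37 · 43 = 96087547878057

96087547878057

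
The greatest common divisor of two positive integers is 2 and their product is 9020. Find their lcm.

For any two positive integers, gcd × lcm equals their product. Hence lcm = 9020 / 2 = 4510.

4510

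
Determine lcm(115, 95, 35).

115 = 5 · 23; 95 = 5 · 19; 35 = 5 · 7
lcm takes max exponent of each prime: 5 · 7 · 19 · 23 = 15295

15295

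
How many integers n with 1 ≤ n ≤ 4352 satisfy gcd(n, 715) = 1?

2922

715 = 5·11·13. Inclusion–exclusion on these primes:
4352 − ⌊4352/5⌋ − ⌊4352/11⌋ − ⌊4352/13⌋ + ⌊4352/55⌋ + ⌊4352/65⌋ + ⌊4352/143⌋ − ⌊4352/715⌋ = 2922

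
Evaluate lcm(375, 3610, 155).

375 = 3 · 5³; 3610 = 2 · 5 · 19²; 155 = 5 · 31
lcm takes max exponent of each prime: 2 · 3 · 5³ · 19² · 31 = 8393250

8393250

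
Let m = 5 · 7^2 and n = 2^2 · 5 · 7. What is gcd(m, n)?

35

min exponent per shared prime: 5 · 7 = 35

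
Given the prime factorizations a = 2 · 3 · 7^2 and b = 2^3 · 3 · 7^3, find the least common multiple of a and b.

max exponent per prime: 2^3 · 3 · 7^3 = 8232

8232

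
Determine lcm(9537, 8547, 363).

27170913

lcm(9537, 8547) = 9537·8547/gcd = 81512739/33 = 2470083
lcm(2470083, 363) = 2470083·363/gcd = 896640129/33 = 27170913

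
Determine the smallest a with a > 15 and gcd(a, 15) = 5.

20

gcd(a, 15) = 5 forces 5 | a; write a = 5s. Then gcd(5s, 5·3) = 5·gcd(s, 3), so need gcd(s, 3) = 1.
5s > 15 gives s ≥ 4. The least s ≥ 4 coprime to 3 is 4, so a = 5·4 = 20.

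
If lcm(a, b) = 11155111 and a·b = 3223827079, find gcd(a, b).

289

gcd·lcm = product, so gcd = 3223827079/11155111 = 289.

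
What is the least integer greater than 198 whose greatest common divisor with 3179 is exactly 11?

3179 = 11·289. Any t with gcd(t, 3179) = 11 is a multiple of 11, say 11s, with s coprime to 289.
Need s > 198/11, so s ≥ 19. First s ≥ 19 with gcd(s, 289) = 1 is s = 19. Thus t = 11·19 = 209.

209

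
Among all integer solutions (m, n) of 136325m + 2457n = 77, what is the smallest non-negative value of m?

gcd(136325, 2457) = 7 (Euclid: 136325 = 55·2457 + 1190; 2457 = 2·1190 + 77; 1190 = 15·77 + 35; 77 = 2·35 + 7; 35 = 5·7 + 0), and 7 | 77.
Extended Euclid: 136325·(-64) + 2457·(3551) = 7. Scale by 11: m₀ = -704.
General solution m = m₀ + 351t; reducing mod 351 gives m = 349 (and n = -19364).

349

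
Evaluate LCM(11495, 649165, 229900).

lcm(11495, 649165) = 11495·649165/gcd = 7462151675/605 = 12334135
lcm(12334135, 229900) = 12334135·229900/gcd = 2835617636500/11495 = 246682700

246682700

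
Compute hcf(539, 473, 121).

11

539 = 7² · 11; 473 = 11 · 43; 121 = 11²
gcd takes min exponent of each prime: 11 = 11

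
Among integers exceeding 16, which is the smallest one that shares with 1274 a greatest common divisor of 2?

1274 = 2·637. Any k with gcd(k, 1274) = 2 is a multiple of 2, say 2s, with s coprime to 637.
Need s > 16/2, so s ≥ 9. First s ≥ 9 with gcd(s, 637) = 1 is s = 9. Thus k = 2·9 = 18.

18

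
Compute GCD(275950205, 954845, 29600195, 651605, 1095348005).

1805

gcd(275950205, 954845): 275950205 = 289·954845 + 0 → 954845
gcd(954845, 29600195): 29600195 = 31·954845 + 0 → 954845
gcd(954845, 651605): 954845 = 1·651605 + 303240; 651605 = 2·303240 + 45125; 303240 = 6·45125 + 32490; 45125 = 1·32490 + 12635; 32490 = 2·12635 + 7220; 12635 = 1·7220 + 5415; 7220 = 1·5415 + 1805; 5415 = 3·1805 + 0 → 1805
gcd(1805, 1095348005): 1095348005 = 606841·1805 + 0 → 1805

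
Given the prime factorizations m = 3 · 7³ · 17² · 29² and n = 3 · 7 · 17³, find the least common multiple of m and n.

max exponent per prime: 3 · 7³ · 17³ · 29² = 4251656157

4251656157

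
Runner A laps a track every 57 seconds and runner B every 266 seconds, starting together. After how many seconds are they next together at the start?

798

gcd first: 266 = 4·57 + 38; 57 = 1·38 + 19; 38 = 2·19 + 0 → gcd = 19
lcm = 57·266/gcd = 15162/19 = 798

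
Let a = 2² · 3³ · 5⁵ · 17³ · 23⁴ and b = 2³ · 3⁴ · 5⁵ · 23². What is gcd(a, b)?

178537500

min exponent per shared prime: 2² · 3³ · 5⁵ · 23² = 178537500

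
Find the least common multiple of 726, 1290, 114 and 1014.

726 = 2 · 3 · 11²; 1290 = 2 · 3 · 5 · 43; 114 = 2 · 3 · 19; 1014 = 2 · 3 · 13²
lcm takes max exponent of each prime: 2 · 3 · 5 · 11² · 13² · 19 · 43 = 501204990

501204990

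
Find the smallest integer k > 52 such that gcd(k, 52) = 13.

Multiples of 13 above 52: 13·5, 13·6, … . Need the cofactor coprime to 52/13 = 4.
Checking s = 5, 6, … the first with gcd(s, 4) = 1 is s = 5, giving 65.

65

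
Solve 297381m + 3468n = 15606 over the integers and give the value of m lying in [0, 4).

2

Reduce mod 3468: 297381m ≡ 15606 (mod 3468). With g = gcd(297381, 3468) = 867 dividing 15606, divide through: 343m ≡ 18 (mod 4).
Since gcd(343, 4) = 1, m ≡ 18·(343)⁻¹ ≡ 2 (mod 4). Smallest non-negative: 2.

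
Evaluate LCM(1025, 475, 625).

1025 = 5² · 41; 475 = 5² · 19; 625 = 5⁴
lcm takes max exponent of each prime: 5⁴ · 19 · 41 = 486875

486875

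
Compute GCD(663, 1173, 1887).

51

gcd(663, 1173): 1173 = 1·663 + 510; 663 = 1·510 + 153; 510 = 3·153 + 51; 153 = 3·51 + 0 → 51
gcd(51, 1887): 1887 = 37·51 + 0 → 51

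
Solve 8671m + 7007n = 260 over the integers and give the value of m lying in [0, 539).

Reduce mod 7007: 8671m ≡ 260 (mod 7007). With g = gcd(8671, 7007) = 13 dividing 260, divide through: 667m ≡ 20 (mod 539).
Since gcd(667, 539) = 1, m ≡ 20·(667)⁻¹ ≡ 17 (mod 539). Smallest non-negative: 17.

17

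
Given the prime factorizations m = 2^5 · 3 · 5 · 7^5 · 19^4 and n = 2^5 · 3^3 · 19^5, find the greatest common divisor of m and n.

min exponent per shared prime: 2^5 · 3 · 19^4 = 12510816

12510816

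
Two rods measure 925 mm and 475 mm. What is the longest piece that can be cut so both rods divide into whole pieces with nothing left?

925 = 5² · 37
475 = 5² · 19
Common: 5² = 25

25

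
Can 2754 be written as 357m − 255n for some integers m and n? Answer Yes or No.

Yes

By Bézout, 357m − 255n = 2754 has integer solutions iff gcd(357, 255) | 2754.
Euclid: 357 = 1·255 + 102; 255 = 2·102 + 51; 102 = 2·51 + 0. gcd = 51; 2754 mod 51 = 0. Yes.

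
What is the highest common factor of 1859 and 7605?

169

Euclid: 7605 = 4·1859 + 169; 1859 = 11·169 + 0. Last nonzero remainder: 169.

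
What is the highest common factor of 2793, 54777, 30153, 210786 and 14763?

2793 = 3 · 7² · 19; 54777 = 3 · 19 · 31²; 30153 = 3 · 19 · 23²; 210786 = 2 · 3 · 19 · 43²; 14763 = 3 · 7 · 19 · 37
gcd takes min exponent of each prime: 3 · 19 = 57

57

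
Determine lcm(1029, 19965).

6847995

1029 = 3 · 7³; 19965 = 3 · 5 · 11³
max exponents: 3 · 5 · 7³ · 11³ = 6847995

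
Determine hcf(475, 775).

25

Euclid: 775 = 1·475 + 300; 475 = 1·300 + 175; 300 = 1·175 + 125; 175 = 1·125 + 50; 125 = 2·50 + 25; 50 = 2·25 + 0. Last nonzero remainder: 25.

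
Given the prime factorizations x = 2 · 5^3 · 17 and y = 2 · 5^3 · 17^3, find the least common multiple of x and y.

max exponent per prime: 2 · 5^3 · 17^3 = 1228250

1228250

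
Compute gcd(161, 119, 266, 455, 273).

7

gcd(161, 119): 161 = 1·119 + 42; 119 = 2·42 + 35; 42 = 1·35 + 7; 35 = 5·7 + 0 → 7
gcd(7, 266): 266 = 38·7 + 0 → 7
gcd(7, 455): 455 = 65·7 + 0 → 7
gcd(7, 273): 273 = 39·7 + 0 → 7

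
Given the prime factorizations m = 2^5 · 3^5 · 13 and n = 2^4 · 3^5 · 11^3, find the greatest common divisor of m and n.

min exponent per shared prime: 2^4 · 3^5 = 3888

3888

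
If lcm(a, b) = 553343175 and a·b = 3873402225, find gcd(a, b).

From gcd × lcm = ab: gcd = 3873402225 / 553343175 = 7.

7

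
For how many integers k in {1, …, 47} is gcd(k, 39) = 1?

30

39 = 3·13. Inclusion–exclusion on these primes:
47 − ⌊47/3⌋ − ⌊47/13⌋ + ⌊47/39⌋ = 30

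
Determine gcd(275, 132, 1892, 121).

11

gcd(275, 132): 275 = 2·132 + 11; 132 = 12·11 + 0 → 11
gcd(11, 1892): 1892 = 172·11 + 0 → 11
gcd(11, 121): 121 = 11·11 + 0 → 11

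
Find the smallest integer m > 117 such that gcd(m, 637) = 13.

Multiples of 13 above 117: 13·10, 13·11, … . Need the cofactor coprime to 637/13 = 49.
Checking s = 10, 11, … the first with gcd(s, 49) = 1 is s = 10, giving 130.

130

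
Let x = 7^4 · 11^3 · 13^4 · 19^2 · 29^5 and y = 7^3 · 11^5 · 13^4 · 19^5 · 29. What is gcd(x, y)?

min exponent per shared prime: 7^3 · 11^3 · 13^4 · 19^2 · 29 = 136505699427097

136505699427097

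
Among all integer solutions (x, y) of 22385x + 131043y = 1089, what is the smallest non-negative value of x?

Euclid: 131043 = 5·22385 + 19118; 22385 = 1·19118 + 3267; 19118 = 5·3267 + 2783; 3267 = 1·2783 + 484; 2783 = 5·484 + 363; 484 = 1·363 + 121; 363 = 3·121 + 0 → gcd = 121; 1089 = 121·9.
Back-substitution yields 22385·(281) + 131043·(-48) = 121, so one solution is x = 281·9 = 2529, y = -48·9 = -432.
Solutions in x differ by 131043/121 = 1083; the one in [0, 1083) is 2529 mod 1083 = 363.

363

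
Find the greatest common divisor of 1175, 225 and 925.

25

gcd(1175, 225): 1175 = 5·225 + 50; 225 = 4·50 + 25; 50 = 2·25 + 0 → 25
gcd(25, 925): 925 = 37·25 + 0 → 25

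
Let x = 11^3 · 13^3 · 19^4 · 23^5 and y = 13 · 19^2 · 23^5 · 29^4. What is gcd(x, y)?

min exponent per shared prime: 13 · 19^2 · 23^5 = 30205757699

30205757699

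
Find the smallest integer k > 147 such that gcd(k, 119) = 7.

154

Multiples of 7 above 147: 7·22, 7·23, … . Need the cofactor coprime to 119/7 = 17.
Checking s = 22, 23, … the first with gcd(s, 17) = 1 is s = 22, giving 154.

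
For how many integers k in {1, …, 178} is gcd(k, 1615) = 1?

Prime factors of 1615: 5, 17, 19. Count integers ≤ 178 divisible by none of them.
By inclusion–exclusion: 178 − ⌊178/5⌋ − ⌊178/17⌋ − ⌊178/19⌋ + ⌊178/85⌋ + ⌊178/95⌋ + ⌊178/323⌋ − ⌊178/1615⌋ = 127.

127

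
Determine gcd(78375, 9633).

57

Euclid: 78375 = 8·9633 + 1311; 9633 = 7·1311 + 456; 1311 = 2·456 + 399; 456 = 1·399 + 57; 399 = 7·57 + 0. Last nonzero remainder: 57.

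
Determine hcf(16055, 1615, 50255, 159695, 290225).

gcd(16055, 1615): 16055 = 9·1615 + 1520; 1615 = 1·1520 + 95; 1520 = 16·95 + 0 → 95
gcd(95, 50255): 50255 = 529·95 + 0 → 95
gcd(95, 159695): 159695 = 1681·95 + 0 → 95
gcd(95, 290225): 290225 = 3055·95 + 0 → 95

95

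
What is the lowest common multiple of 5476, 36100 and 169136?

lcm(5476, 36100) = 5476·36100/gcd = 197683600/4 = 49420900
lcm(49420900, 169136) = 49420900·169136/gcd = 8358853342400/4 = 2089713335600

2089713335600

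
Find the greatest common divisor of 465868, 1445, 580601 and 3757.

289

gcd(465868, 1445): 465868 = 322·1445 + 578; 1445 = 2·578 + 289; 578 = 2·289 + 0 → 289
gcd(289, 580601): 580601 = 2009·289 + 0 → 289
gcd(289, 3757): 3757 = 13·289 + 0 → 289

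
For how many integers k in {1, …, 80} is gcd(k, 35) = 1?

55

Prime factors of 35: 5, 7. Count integers ≤ 80 divisible by none of them.
By inclusion–exclusion: 80 − ⌊80/5⌋ − ⌊80/7⌋ + ⌊80/35⌋ = 55.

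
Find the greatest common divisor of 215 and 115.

5

Euclid: 215 = 1·115 + 100; 115 = 1·100 + 15; 100 = 6·15 + 10; 15 = 1·10 + 5; 10 = 2·5 + 0. Last nonzero remainder: 5.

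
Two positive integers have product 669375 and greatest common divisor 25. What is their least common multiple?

26775

Since gcd(a,b)·lcm(a,b) = ab, lcm = 669375/25 = 26775.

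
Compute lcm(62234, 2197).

136728098

gcd first: 62234 = 28·2197 + 718; 2197 = 3·718 + 43; 718 = 16·43 + 30; 43 = 1·30 + 13; 30 = 2·13 + 4; 13 = 3·4 + 1; 4 = 4·1 + 0 → gcd = 1
lcm = 62234·2197/gcd = 136728098/1 = 136728098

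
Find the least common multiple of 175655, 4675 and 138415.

175655 = 5 · 19 · 43²; 4675 = 5² · 11 · 17; 138415 = 5 · 19 · 31 · 47
lcm takes max exponent of each prime: 5² · 11 · 17 · 19 · 31 · 43² · 47 = 239293928225

239293928225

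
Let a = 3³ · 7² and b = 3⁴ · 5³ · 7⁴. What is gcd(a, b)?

min exponent per shared prime: 3³ · 7² = 1323

1323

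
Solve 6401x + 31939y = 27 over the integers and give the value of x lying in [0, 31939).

13068

Reduce mod 31939: 6401x ≡ 27 (mod 31939). With g = gcd(6401, 31939) = 1 dividing 27, divide through: 6401x ≡ 27 (mod 31939).
Since gcd(6401, 31939) = 1, x ≡ 27·(6401)⁻¹ ≡ 13068 (mod 31939). Smallest non-negative: 13068.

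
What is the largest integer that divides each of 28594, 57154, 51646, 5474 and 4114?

28594 = 2 · 17 · 29²; 57154 = 2 · 17 · 41²; 51646 = 2 · 7² · 17 · 31; 5474 = 2 · 7 · 17 · 23; 4114 = 2 · 11² · 17
gcd takes min exponent of each prime: 2 · 17 = 34

34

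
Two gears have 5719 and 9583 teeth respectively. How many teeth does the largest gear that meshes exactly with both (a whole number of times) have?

Euclid: 9583 = 1·5719 + 3864; 5719 = 1·3864 + 1855; 3864 = 2·1855 + 154; 1855 = 12·154 + 7; 154 = 22·7 + 0. Last nonzero remainder: 7.

7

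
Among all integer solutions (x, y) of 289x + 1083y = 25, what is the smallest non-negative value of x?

847

gcd(289, 1083) = 1 (Euclid: 1083 = 3·289 + 216; 289 = 1·216 + 73; 216 = 2·73 + 70; 73 = 1·70 + 3; 70 = 23·3 + 1; 3 = 3·1 + 0), and 1 | 25.
Extended Euclid: 289·(-356) + 1083·(95) = 1. Scale by 25: x₀ = -8900.
General solution x = x₀ + 1083t; reducing mod 1083 gives x = 847 (and y = -226).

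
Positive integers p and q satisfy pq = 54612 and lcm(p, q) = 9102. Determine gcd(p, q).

From gcd × lcm = pq: gcd = 54612 / 9102 = 6.

6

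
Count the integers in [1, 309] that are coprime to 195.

Prime factors of 195: 3, 5, 13. Count integers ≤ 309 divisible by none of them.
By inclusion–exclusion: 309 − ⌊309/3⌋ − ⌊309/5⌋ − ⌊309/13⌋ + ⌊309/15⌋ + ⌊309/39⌋ + ⌊309/65⌋ − ⌊309/195⌋ = 152.

152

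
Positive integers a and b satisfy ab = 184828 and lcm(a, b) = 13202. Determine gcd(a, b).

gcd·lcm = product, so gcd = 184828/13202 = 14.

14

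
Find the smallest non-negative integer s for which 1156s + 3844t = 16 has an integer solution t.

gcd(1156, 3844) = 4 (Euclid: 3844 = 3·1156 + 376; 1156 = 3·376 + 28; 376 = 13·28 + 12; 28 = 2·12 + 4; 12 = 3·4 + 0), and 4 | 16.
Extended Euclid: 1156·(276) + 3844·(-83) = 4. Scale by 4: s₀ = 1104.
General solution s = s₀ + 961k; reducing mod 961 gives s = 143 (and t = -43).

143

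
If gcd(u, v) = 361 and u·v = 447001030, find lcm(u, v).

Since gcd(u,v)·lcm(u,v) = uv, lcm = 447001030/361 = 1238230.

1238230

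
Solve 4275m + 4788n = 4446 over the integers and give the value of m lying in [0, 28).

gcd(4275, 4788) = 171 (Euclid: 4788 = 1·4275 + 513; 4275 = 8·513 + 171; 513 = 3·171 + 0), and 171 | 4446.
Extended Euclid: 4275·(9) + 4788·(-8) = 171. Scale by 26: m₀ = 234.
General solution m = m₀ + 28t; reducing mod 28 gives m = 10 (and n = -8).

10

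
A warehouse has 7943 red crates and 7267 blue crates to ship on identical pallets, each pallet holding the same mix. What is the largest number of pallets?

169

7943 = 13² · 47
7267 = 13² · 43
Common: 13² = 169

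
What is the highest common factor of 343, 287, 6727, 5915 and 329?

7

343 = 7³; 287 = 7 · 41; 6727 = 7 · 31²; 5915 = 5 · 7 · 13²; 329 = 7 · 47
gcd takes min exponent of each prime: 7 = 7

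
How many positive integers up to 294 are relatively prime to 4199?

242

4199 = 13·17·19. Inclusion–exclusion on these primes:
294 − ⌊294/13⌋ − ⌊294/17⌋ − ⌊294/19⌋ + ⌊294/221⌋ + ⌊294/247⌋ + ⌊294/323⌋ − ⌊294/4199⌋ = 242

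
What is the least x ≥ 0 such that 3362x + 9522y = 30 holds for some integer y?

456

Reduce mod 9522: 3362x ≡ 30 (mod 9522). With g = gcd(3362, 9522) = 2 dividing 30, divide through: 1681x ≡ 15 (mod 4761).
Since gcd(1681, 4761) = 1, x ≡ 15·(1681)⁻¹ ≡ 456 (mod 4761). Smallest non-negative: 456.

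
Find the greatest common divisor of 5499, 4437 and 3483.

9

gcd(5499, 4437): 5499 = 1·4437 + 1062; 4437 = 4·1062 + 189; 1062 = 5·189 + 117; 189 = 1·117 + 72; 117 = 1·72 + 45; 72 = 1·45 + 27; 45 = 1·27 + 18; 27 = 1·18 + 9; 18 = 2·9 + 0 → 9
gcd(9, 3483): 3483 = 387·9 + 0 → 9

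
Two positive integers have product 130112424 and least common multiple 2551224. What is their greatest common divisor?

51

From gcd × lcm = uv: gcd = 130112424 / 2551224 = 51.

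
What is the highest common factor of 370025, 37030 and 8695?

5

gcd(370025, 37030): 370025 = 9·37030 + 36755; 37030 = 1·36755 + 275; 36755 = 133·275 + 180; 275 = 1·180 + 95; 180 = 1·95 + 85; 95 = 1·85 + 10; 85 = 8·10 + 5; 10 = 2·5 + 0 → 5
gcd(5, 8695): 8695 = 1739·5 + 0 → 5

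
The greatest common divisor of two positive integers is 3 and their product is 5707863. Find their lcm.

Since gcd(u,v)·lcm(u,v) = uv, lcm = 5707863/3 = 1902621.

1902621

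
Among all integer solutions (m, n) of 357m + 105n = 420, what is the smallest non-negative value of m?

0

Euclid: 357 = 3·105 + 42; 105 = 2·42 + 21; 42 = 2·21 + 0 → gcd = 21; 420 = 21·20.
Back-substitution yields 357·(-2) + 105·(7) = 21, so one solution is m = -2·20 = -40, n = 7·20 = 140.
Solutions in m differ by 105/21 = 5; the one in [0, 5) is -40 mod 5 = 0.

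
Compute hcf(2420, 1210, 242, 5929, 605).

gcd(2420, 1210): 2420 = 2·1210 + 0 → 1210
gcd(1210, 242): 1210 = 5·242 + 0 → 242
gcd(242, 5929): 5929 = 24·242 + 121; 242 = 2·121 + 0 → 121
gcd(121, 605): 605 = 5·121 + 0 → 121

121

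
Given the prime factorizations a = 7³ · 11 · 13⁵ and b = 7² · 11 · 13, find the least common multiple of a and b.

max exponent per prime: 7³ · 11 · 13⁵ = 1400888489

1400888489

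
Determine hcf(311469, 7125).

3

Euclid: 311469 = 43·7125 + 5094; 7125 = 1·5094 + 2031; 5094 = 2·2031 + 1032; 2031 = 1·1032 + 999; 1032 = 1·999 + 33; 999 = 30·33 + 9; 33 = 3·9 + 6; 9 = 1·6 + 3; 6 = 2·3 + 0. Last nonzero remainder: 3.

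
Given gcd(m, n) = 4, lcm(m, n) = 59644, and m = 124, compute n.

Using mn = gcd(m,n)·lcm(m,n) = 4·59644 = 238576, we get n = 238576/124 = 1924.

1924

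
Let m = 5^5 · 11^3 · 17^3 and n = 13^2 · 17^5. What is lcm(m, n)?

max exponent per prime: 5^5 · 11^3 · 13^2 · 17^5 = 998066292884375

998066292884375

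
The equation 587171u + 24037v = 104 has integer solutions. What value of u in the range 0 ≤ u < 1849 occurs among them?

Reduce mod 24037: 587171u ≡ 104 (mod 24037). With g = gcd(587171, 24037) = 13 dividing 104, divide through: 45167u ≡ 8 (mod 1849).
Since gcd(45167, 1849) = 1, u ≡ 8·(45167)⁻¹ ≡ 734 (mod 1849). Smallest non-negative: 734.

734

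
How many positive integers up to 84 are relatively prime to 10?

10 = 2·5. Inclusion–exclusion on these primes:
84 − ⌊84/2⌋ − ⌊84/5⌋ + ⌊84/10⌋ = 34

34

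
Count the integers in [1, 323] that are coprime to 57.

57 = 3·19. Inclusion–exclusion on these primes:
323 − ⌊323/3⌋ − ⌊323/19⌋ + ⌊323/57⌋ = 204

204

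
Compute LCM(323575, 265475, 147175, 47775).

112698771897075

323575 = 5² · 7 · 43²; 265475 = 5² · 7 · 37 · 41; 147175 = 5² · 7 · 29²; 47775 = 3 · 5² · 7² · 13
lcm takes max exponent of each prime: 3 · 5² · 7² · 13 · 29² · 37 · 41 · 43² = 112698771897075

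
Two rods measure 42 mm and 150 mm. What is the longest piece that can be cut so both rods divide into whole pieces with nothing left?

Euclid: 150 = 3·42 + 24; 42 = 1·24 + 18; 24 = 1·18 + 6; 18 = 3·6 + 0. Last nonzero remainder: 6.

6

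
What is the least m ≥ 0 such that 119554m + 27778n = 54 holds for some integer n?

8825

Reduce mod 27778: 119554m ≡ 54 (mod 27778). With g = gcd(119554, 27778) = 2 dividing 54, divide through: 59777m ≡ 27 (mod 13889).
Since gcd(59777, 13889) = 1, m ≡ 27·(59777)⁻¹ ≡ 8825 (mod 13889). Smallest non-negative: 8825.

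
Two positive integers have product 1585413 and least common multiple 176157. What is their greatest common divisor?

9

gcd·lcm = product, so gcd = 1585413/176157 = 9.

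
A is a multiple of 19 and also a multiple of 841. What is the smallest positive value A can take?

gcd first: 841 = 44·19 + 5; 19 = 3·5 + 4; 5 = 1·4 + 1; 4 = 4·1 + 0 → gcd = 1
lcm = 19·841/gcd = 15979/1 = 15979

15979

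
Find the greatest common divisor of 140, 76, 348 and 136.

4

140 = 2² · 5 · 7; 76 = 2² · 19; 348 = 2² · 3 · 29; 136 = 2³ · 17
gcd takes min exponent of each prime: 2² = 4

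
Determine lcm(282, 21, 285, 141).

187530

282 = 2 · 3 · 47; 21 = 3 · 7; 285 = 3 · 5 · 19; 141 = 3 · 47
lcm takes max exponent of each prime: 2 · 3 · 5 · 7 · 19 · 47 = 187530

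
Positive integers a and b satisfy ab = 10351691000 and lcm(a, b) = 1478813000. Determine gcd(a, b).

7

gcd·lcm = product, so gcd = 10351691000/1478813000 = 7.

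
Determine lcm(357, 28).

gcd first: 357 = 12·28 + 21; 28 = 1·21 + 7; 21 = 3·7 + 0 → gcd = 7
lcm = 357·28/gcd = 9996/7 = 1428

1428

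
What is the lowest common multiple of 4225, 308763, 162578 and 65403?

4225 = 5² · 13²; 308763 = 3² · 7 · 13² · 29; 162578 = 2 · 13³ · 37; 65403 = 3² · 13² · 43
lcm takes max exponent of each prime: 2 · 3² · 5² · 7 · 13³ · 29 · 37 · 43 = 319307256450

319307256450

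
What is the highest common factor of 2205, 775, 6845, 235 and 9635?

5

2205 = 3² · 5 · 7²; 775 = 5² · 31; 6845 = 5 · 37²; 235 = 5 · 47; 9635 = 5 · 41 · 47
gcd takes min exponent of each prime: 5 = 5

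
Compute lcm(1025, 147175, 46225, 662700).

295754781254100

lcm(1025, 147175) = 1025·147175/gcd = 150854375/25 = 6034175
lcm(6034175, 46225) = 6034175·46225/gcd = 278929739375/25 = 11157189575
lcm(11157189575, 662700) = 11157189575·662700/gcd = 7393869531352500/25 = 295754781254100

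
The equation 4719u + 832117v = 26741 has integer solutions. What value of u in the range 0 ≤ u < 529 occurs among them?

Reduce mod 832117: 4719u ≡ 26741 (mod 832117). With g = gcd(4719, 832117) = 1573 dividing 26741, divide through: 3u ≡ 17 (mod 529).
Since gcd(3, 529) = 1, u ≡ 17·(3)⁻¹ ≡ 182 (mod 529). Smallest non-negative: 182.

182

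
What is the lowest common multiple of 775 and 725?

gcd first: 775 = 1·725 + 50; 725 = 14·50 + 25; 50 = 2·25 + 0 → gcd = 25
lcm = 775·725/gcd = 561875/25 = 22475

22475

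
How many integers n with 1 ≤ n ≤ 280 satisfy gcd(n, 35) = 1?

192

Prime factors of 35: 5, 7. Count integers ≤ 280 divisible by none of them.
By inclusion–exclusion: 280 − ⌊280/5⌋ − ⌊280/7⌋ + ⌊280/35⌋ = 192.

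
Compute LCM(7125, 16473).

7125 = 3 · 5³ · 19; 16473 = 3 · 17² · 19
max exponents: 3 · 5³ · 17² · 19 = 2059125

2059125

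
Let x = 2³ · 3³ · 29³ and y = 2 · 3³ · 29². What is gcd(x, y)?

min exponent per shared prime: 2 · 3³ · 29² = 45414

45414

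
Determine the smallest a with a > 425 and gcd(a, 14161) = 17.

442

14161 = 17·833. Any a with gcd(a, 14161) = 17 is a multiple of 17, say 17s, with s coprime to 833.
Need s > 425/17, so s ≥ 26. First s ≥ 26 with gcd(s, 833) = 1 is s = 26. Thus a = 17·26 = 442.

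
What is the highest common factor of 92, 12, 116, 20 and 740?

gcd(92, 12): 92 = 7·12 + 8; 12 = 1·8 + 4; 8 = 2·4 + 0 → 4
gcd(4, 116): 116 = 29·4 + 0 → 4
gcd(4, 20): 20 = 5·4 + 0 → 4
gcd(4, 740): 740 = 185·4 + 0 → 4

4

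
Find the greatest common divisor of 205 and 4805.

Euclid: 4805 = 23·205 + 90; 205 = 2·90 + 25; 90 = 3·25 + 15; 25 = 1·15 + 10; 15 = 1·10 + 5; 10 = 2·5 + 0. Last nonzero remainder: 5.

5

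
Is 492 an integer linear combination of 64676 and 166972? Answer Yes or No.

gcd(64676, 166972): 166972 = 2·64676 + 37620; 64676 = 1·37620 + 27056; 37620 = 1·27056 + 10564; 27056 = 2·10564 + 5928; 10564 = 1·5928 + 4636; 5928 = 1·4636 + 1292; 4636 = 3·1292 + 760; 1292 = 1·760 + 532; 760 = 1·532 + 228; 532 = 2·228 + 76; 228 = 3·76 + 0 → 76
76 does not divide 492, so a solution does not exist.

No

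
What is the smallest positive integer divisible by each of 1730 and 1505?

1730 = 2 · 5 · 173; 1505 = 5 · 7 · 43
max exponents: 2 · 5 · 7 · 43 · 173 = 520730

520730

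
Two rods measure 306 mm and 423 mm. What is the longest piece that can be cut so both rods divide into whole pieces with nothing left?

9

306 = 2 · 3² · 17
423 = 3² · 47
Common: 3² = 9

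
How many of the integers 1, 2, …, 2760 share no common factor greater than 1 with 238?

238 = 2·7·17. Inclusion–exclusion on these primes:
2760 − ⌊2760/2⌋ − ⌊2760/7⌋ − ⌊2760/17⌋ + ⌊2760/14⌋ + ⌊2760/34⌋ + ⌊2760/119⌋ − ⌊2760/238⌋ = 1114

1114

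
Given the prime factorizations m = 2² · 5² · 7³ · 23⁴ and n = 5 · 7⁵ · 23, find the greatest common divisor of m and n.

39445

min exponent per shared prime: 5 · 7³ · 23 = 39445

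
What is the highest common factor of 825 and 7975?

825 = 3 · 5² · 11
7975 = 5² · 11 · 29
Common: 5² · 11 = 275

275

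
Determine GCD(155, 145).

5

Euclid: 155 = 1·145 + 10; 145 = 14·10 + 5; 10 = 2·5 + 0. Last nonzero remainder: 5.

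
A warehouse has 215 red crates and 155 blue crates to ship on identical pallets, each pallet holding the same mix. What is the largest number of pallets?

Euclid: 215 = 1·155 + 60; 155 = 2·60 + 35; 60 = 1·35 + 25; 35 = 1·25 + 10; 25 = 2·10 + 5; 10 = 2·5 + 0. Last nonzero remainder: 5.

5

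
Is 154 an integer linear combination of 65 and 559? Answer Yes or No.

By Bézout, 65m + 559n = 154 has integer solutions iff gcd(65, 559) | 154.
Euclid: 559 = 8·65 + 39; 65 = 1·39 + 26; 39 = 1·26 + 13; 26 = 2·13 + 0. gcd = 13; 154 mod 13 = 11. No.

No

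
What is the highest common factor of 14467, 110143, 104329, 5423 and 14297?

17

14467 = 17 · 23 · 37; 110143 = 11 · 17 · 19 · 31; 104329 = 17² · 19²; 5423 = 11 · 17 · 29; 14297 = 17 · 29²
gcd takes min exponent of each prime: 17 = 17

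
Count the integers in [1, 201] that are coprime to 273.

Prime factors of 273: 3, 7, 13. Count integers ≤ 201 divisible by none of them.
By inclusion–exclusion: 201 − ⌊201/3⌋ − ⌊201/7⌋ − ⌊201/13⌋ + ⌊201/21⌋ + ⌊201/39⌋ + ⌊201/91⌋ − ⌊201/273⌋ = 107.

107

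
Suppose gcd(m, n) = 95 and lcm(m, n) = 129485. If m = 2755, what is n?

4465

Using mn = gcd(m,n)·lcm(m,n) = 95·129485 = 12301075, we get n = 12301075/2755 = 4465.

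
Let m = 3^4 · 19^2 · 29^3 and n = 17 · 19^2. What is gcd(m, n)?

min exponent per shared prime: 19^2 = 361

361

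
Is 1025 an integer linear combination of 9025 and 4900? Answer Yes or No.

By Bézout, 9025u − 4900v = 1025 has integer solutions iff gcd(9025, 4900) | 1025.
Euclid: 9025 = 1·4900 + 4125; 4900 = 1·4125 + 775; 4125 = 5·775 + 250; 775 = 3·250 + 25; 250 = 10·25 + 0. gcd = 25; 1025 mod 25 = 0. Yes.

Yes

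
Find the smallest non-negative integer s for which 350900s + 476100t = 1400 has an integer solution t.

Reduce mod 476100: 350900s ≡ 1400 (mod 476100). With g = gcd(350900, 476100) = 100 dividing 1400, divide through: 3509s ≡ 14 (mod 4761).
Since gcd(3509, 4761) = 1, s ≡ 14·(3509)⁻¹ ≡ 1696 (mod 4761). Smallest non-negative: 1696.

1696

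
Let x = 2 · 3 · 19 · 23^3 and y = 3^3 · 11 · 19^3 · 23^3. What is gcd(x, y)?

min exponent per shared prime: 3 · 19 · 23^3 = 693519

693519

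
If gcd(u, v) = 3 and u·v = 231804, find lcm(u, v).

Since gcd(u,v)·lcm(u,v) = uv, lcm = 231804/3 = 77268.

77268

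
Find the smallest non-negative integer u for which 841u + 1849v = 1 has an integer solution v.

Euclid: 1849 = 2·841 + 167; 841 = 5·167 + 6; 167 = 27·6 + 5; 6 = 1·5 + 1; 5 = 5·1 + 0 → gcd = 1; 1 = 1·1.
Back-substitution yields 841·(310) + 1849·(-141) = 1, so one solution is u = 310·1 = 310, v = -141·1 = -141.
Solutions in u differ by 1849/1 = 1849; the one in [0, 1849) is 310 mod 1849 = 310.

310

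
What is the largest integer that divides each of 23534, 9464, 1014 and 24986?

gcd(23534, 9464): 23534 = 2·9464 + 4606; 9464 = 2·4606 + 252; 4606 = 18·252 + 70; 252 = 3·70 + 42; 70 = 1·42 + 28; 42 = 1·28 + 14; 28 = 2·14 + 0 → 14
gcd(14, 1014): 1014 = 72·14 + 6; 14 = 2·6 + 2; 6 = 3·2 + 0 → 2
gcd(2, 24986): 24986 = 12493·2 + 0 → 2

2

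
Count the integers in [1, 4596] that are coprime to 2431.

3631

Prime factors of 2431: 11, 13, 17. Count integers ≤ 4596 divisible by none of them.
By inclusion–exclusion: 4596 − ⌊4596/11⌋ − ⌊4596/13⌋ − ⌊4596/17⌋ + ⌊4596/143⌋ + ⌊4596/187⌋ + ⌊4596/221⌋ − ⌊4596/2431⌋ = 3631.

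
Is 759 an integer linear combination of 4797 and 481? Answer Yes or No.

gcd(4797, 481): 4797 = 9·481 + 468; 481 = 1·468 + 13; 468 = 36·13 + 0 → 13
13 does not divide 759, so a solution does not exist.

No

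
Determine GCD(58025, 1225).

25

Euclid: 58025 = 47·1225 + 450; 1225 = 2·450 + 325; 450 = 1·325 + 125; 325 = 2·125 + 75; 125 = 1·75 + 50; 75 = 1·50 + 25; 50 = 2·25 + 0. Last nonzero remainder: 25.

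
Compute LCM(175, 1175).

175 = 5² · 7; 1175 = 5² · 47
max exponents: 5² · 7 · 47 = 8225

8225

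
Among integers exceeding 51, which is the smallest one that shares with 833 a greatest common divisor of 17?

68

833 = 17·49. Any a with gcd(a, 833) = 17 is a multiple of 17, say 17s, with s coprime to 49.
Need s > 51/17, so s ≥ 4. First s ≥ 4 with gcd(s, 49) = 1 is s = 4. Thus a = 17·4 = 68.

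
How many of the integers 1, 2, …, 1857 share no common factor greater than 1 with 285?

285 = 3·5·19. Inclusion–exclusion on these primes:
1857 − ⌊1857/3⌋ − ⌊1857/5⌋ − ⌊1857/19⌋ + ⌊1857/15⌋ + ⌊1857/57⌋ + ⌊1857/95⌋ − ⌊1857/285⌋ = 938

938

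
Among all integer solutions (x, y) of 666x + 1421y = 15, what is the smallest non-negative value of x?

1261

Reduce mod 1421: 666x ≡ 15 (mod 1421). With g = gcd(666, 1421) = 1 dividing 15, divide through: 666x ≡ 15 (mod 1421).
Since gcd(666, 1421) = 1, x ≡ 15·(666)⁻¹ ≡ 1261 (mod 1421). Smallest non-negative: 1261.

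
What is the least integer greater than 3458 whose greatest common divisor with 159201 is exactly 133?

3857

gcd(k, 159201) = 133 forces 133 | k; write k = 133s. Then gcd(133s, 133·1197) = 133·gcd(s, 1197), so need gcd(s, 1197) = 1.
133s > 3458 gives s ≥ 27. The least s ≥ 27 coprime to 1197 is 29, so k = 133·29 = 3857.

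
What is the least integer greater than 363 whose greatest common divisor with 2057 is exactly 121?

484

2057 = 121·17. Any a with gcd(a, 2057) = 121 is a multiple of 121, say 121s, with s coprime to 17.
Need s > 363/121, so s ≥ 4. First s ≥ 4 with gcd(s, 17) = 1 is s = 4. Thus a = 121·4 = 484.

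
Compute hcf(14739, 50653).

Euclid: 50653 = 3·14739 + 6436; 14739 = 2·6436 + 1867; 6436 = 3·1867 + 835; 1867 = 2·835 + 197; 835 = 4·197 + 47; 197 = 4·47 + 9; 47 = 5·9 + 2; 9 = 4·2 + 1; 2 = 2·1 + 0. Last nonzero remainder: 1.

1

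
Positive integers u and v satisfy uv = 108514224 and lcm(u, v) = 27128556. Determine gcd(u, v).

4

From gcd × lcm = uv: gcd = 108514224 / 27128556 = 4.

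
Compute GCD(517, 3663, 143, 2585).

11

517 = 11 · 47; 3663 = 3² · 11 · 37; 143 = 11 · 13; 2585 = 5 · 11 · 47
gcd takes min exponent of each prime: 11 = 11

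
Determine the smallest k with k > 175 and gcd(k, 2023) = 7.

2023 = 7·289. Any k with gcd(k, 2023) = 7 is a multiple of 7, say 7s, with s coprime to 289.
Need s > 175/7, so s ≥ 26. First s ≥ 26 with gcd(s, 289) = 1 is s = 26. Thus k = 7·26 = 182.

182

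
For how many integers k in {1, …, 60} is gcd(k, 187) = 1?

Prime factors of 187: 11, 17. Count integers ≤ 60 divisible by none of them.
By inclusion–exclusion: 60 − ⌊60/11⌋ − ⌊60/17⌋ + ⌊60/187⌋ = 52.

52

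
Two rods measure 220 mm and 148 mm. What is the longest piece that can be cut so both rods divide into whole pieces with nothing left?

4

220 = 2² · 5 · 11
148 = 2² · 37
Common: 2² = 4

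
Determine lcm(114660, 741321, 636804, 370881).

58517107199460

lcm(114660, 741321) = 114660·741321/gcd = 84999865860/441 = 192743460
lcm(192743460, 636804) = 192743460·636804/gcd = 122739806301840/1764 = 69580389060
lcm(69580389060, 370881) = 69580389060·370881/gcd = 25806044274961860/441 = 58517107199460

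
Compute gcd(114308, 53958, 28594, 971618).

114308 = 2² · 17 · 41²; 53958 = 2 · 3 · 17 · 23²; 28594 = 2 · 17 · 29²; 971618 = 2 · 17² · 41²
gcd takes min exponent of each prime: 2 · 17 = 34

34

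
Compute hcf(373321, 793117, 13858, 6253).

169

373321 = 13² · 47²; 793117 = 13³ · 19²; 13858 = 2 · 13² · 41; 6253 = 13² · 37
gcd takes min exponent of each prime: 13² = 169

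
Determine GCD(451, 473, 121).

451 = 11 · 41; 473 = 11 · 43; 121 = 11²
gcd takes min exponent of each prime: 11 = 11

11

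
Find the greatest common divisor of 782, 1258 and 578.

gcd(782, 1258): 1258 = 1·782 + 476; 782 = 1·476 + 306; 476 = 1·306 + 170; 306 = 1·170 + 136; 170 = 1·136 + 34; 136 = 4·34 + 0 → 34
gcd(34, 578): 578 = 17·34 + 0 → 34

34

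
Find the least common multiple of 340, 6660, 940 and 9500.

lcm(340, 6660) = 340·6660/gcd = 2264400/20 = 113220
lcm(113220, 940) = 113220·940/gcd = 106426800/20 = 5321340
lcm(5321340, 9500) = 5321340·9500/gcd = 50552730000/20 = 2527636500

2527636500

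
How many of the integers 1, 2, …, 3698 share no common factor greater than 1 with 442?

1606

Prime factors of 442: 2, 13, 17. Count integers ≤ 3698 divisible by none of them.
By inclusion–exclusion: 3698 − ⌊3698/2⌋ − ⌊3698/13⌋ − ⌊3698/17⌋ + ⌊3698/26⌋ + ⌊3698/34⌋ + ⌊3698/221⌋ − ⌊3698/442⌋ = 1606.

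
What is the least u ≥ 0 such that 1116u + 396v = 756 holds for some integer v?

Euclid: 1116 = 2·396 + 324; 396 = 1·324 + 72; 324 = 4·72 + 36; 72 = 2·36 + 0 → gcd = 36; 756 = 36·21.
Back-substitution yields 1116·(5) + 396·(-14) = 36, so one solution is u = 5·21 = 105, v = -14·21 = -294.
Solutions in u differ by 396/36 = 11; the one in [0, 11) is 105 mod 11 = 6.

6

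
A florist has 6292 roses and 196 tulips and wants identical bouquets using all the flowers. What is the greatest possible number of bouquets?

6292 = 2² · 11² · 13
196 = 2² · 7²
Common: 2² = 4

4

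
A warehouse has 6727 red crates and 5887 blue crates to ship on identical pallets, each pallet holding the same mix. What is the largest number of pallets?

7

6727 = 7 · 31²
5887 = 7 · 29²
Common: 7 = 7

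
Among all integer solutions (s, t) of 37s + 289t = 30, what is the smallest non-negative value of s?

282

gcd(37, 289) = 1 (Euclid: 289 = 7·37 + 30; 37 = 1·30 + 7; 30 = 4·7 + 2; 7 = 3·2 + 1; 2 = 2·1 + 0), and 1 | 30.
Extended Euclid: 37·(125) + 289·(-16) = 1. Scale by 30: s₀ = 3750.
General solution s = s₀ + 289k; reducing mod 289 gives s = 282 (and t = -36).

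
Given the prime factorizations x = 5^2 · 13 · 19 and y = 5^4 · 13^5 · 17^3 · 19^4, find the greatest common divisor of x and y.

min exponent per shared prime: 5^2 · 13 · 19 = 6175

6175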